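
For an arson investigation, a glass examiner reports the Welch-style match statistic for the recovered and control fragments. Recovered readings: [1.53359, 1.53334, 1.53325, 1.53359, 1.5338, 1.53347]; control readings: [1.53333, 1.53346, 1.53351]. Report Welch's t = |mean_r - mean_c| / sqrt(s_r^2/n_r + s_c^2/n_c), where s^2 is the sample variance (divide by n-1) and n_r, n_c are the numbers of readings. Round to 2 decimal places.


Welch's t-criterion for glass RI comparison:
Recovered mean = sum / n_r = 9.20104 / 6 = 1.5335067
Control mean = sum / n_c = 4.6003 / 3 = 1.5334333
Recovered sample variance s_r^2 = 3.89867e-08
Control sample variance s_c^2 = 8.63333e-09
Welch SE (unpooled) = sqrt(s_r^2/n_r + s_c^2/n_c) = sqrt(6.49778e-09 + 2.87778e-09) = sqrt(9.37556e-09) = 9.68275e-05
|mean_r - mean_c| = 7.33333e-05
t = 7.33333e-05 / 9.68275e-05 = 0.76

0.76


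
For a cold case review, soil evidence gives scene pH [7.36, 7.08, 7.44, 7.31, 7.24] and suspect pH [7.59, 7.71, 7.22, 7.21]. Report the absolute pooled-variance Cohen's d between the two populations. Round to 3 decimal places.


Pooled-variance Cohen's d for soil pH comparison:
Scene mean = 36.43 / 5 = 7.286
Suspect mean = 29.73 / 4 = 7.4325
Scene sample variance s_s^2 = 0.01858
Suspect sample variance s_c^2 = 0.065492
Pooled variance = ((n_s-1)*s_s^2 + (n_c-1)*s_c^2) / (n_s + n_c - 2) = 0.038685
Pooled SD = sqrt(0.038685) = 0.196685
Mean difference = -0.1465
|d| = |-0.1465| / 0.196685 = 0.745

0.745


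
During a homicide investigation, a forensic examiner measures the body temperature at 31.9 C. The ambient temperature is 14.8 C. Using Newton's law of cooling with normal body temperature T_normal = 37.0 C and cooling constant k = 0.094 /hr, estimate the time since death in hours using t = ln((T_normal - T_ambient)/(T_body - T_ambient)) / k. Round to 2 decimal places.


Using Newton's law of cooling:
t = ln((T_normal - T_ambient) / (T_body - T_ambient)) / k
T_normal - T_ambient = 22.2
T_body - T_ambient = 17.1
Ratio = 1.298246
ln(ratio) = 0.261014
t = 0.261014 / 0.094 = 2.78 hours

2.78


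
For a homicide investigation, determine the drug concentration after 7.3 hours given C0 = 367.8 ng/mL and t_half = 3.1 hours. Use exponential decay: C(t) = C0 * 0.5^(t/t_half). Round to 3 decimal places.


Drug concentration decay:
Number of half-lives = t / t_half = 7.3 / 3.1 = 2.354839
Decay factor = 0.5^2.354839 = 0.19548923
C(t) = 367.8 * 0.19548923 = 71.901 ng/mL

71.901


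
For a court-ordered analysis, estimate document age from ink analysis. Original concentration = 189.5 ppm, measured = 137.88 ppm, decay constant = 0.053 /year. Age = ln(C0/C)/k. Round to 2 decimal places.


Document age estimation:
C0/C = 189.5 / 137.88 = 1.374384
ln(C0/C) = 0.318006
t = 0.318006 / 0.053 = 6.00 years

6.00


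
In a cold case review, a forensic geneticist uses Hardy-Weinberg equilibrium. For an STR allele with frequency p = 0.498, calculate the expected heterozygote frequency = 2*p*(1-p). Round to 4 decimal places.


Hardy-Weinberg heterozygote frequency:
q = 1 - p = 1 - 0.498 = 0.502
2pq = 2 * 0.498 * 0.502 = 0.5000

0.5000


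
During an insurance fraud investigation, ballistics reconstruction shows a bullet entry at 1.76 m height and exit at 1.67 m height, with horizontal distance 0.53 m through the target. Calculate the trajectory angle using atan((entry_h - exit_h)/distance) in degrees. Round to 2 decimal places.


Bullet trajectory angle:
Height difference = 1.76 - 1.67 = 0.09 m
angle = atan(0.09 / 0.53)
angle = atan(0.169811)
angle = 9.64 degrees

9.64


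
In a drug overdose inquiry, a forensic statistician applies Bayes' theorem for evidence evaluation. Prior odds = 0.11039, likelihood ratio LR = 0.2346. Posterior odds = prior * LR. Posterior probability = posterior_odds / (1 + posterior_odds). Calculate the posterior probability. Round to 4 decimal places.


Bayesian evidence evaluation:
Posterior odds = prior_odds * LR = 0.11039 * 0.2346 = 0.02589749
Posterior probability = posterior_odds / (1 + posterior_odds)
= 0.02589749 / (1 + 0.02589749)
= 0.02589749 / 1.02589749
= 0.0252

0.0252


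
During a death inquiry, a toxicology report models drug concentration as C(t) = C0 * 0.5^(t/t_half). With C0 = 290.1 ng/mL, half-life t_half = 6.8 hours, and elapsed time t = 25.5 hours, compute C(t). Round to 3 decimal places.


Drug concentration decay:
Number of half-lives = t / t_half = 25.5 / 6.8 = 3.75
Decay factor = 0.5^3.75 = 0.07432544
C(t) = 290.1 * 0.07432544 = 21.562 ng/mL

21.562


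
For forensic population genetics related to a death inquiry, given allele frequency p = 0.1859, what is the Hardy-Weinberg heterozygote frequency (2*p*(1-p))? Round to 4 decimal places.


Hardy-Weinberg heterozygote frequency:
q = 1 - p = 1 - 0.1859 = 0.8141
2pq = 2 * 0.1859 * 0.8141 = 0.3027

0.3027


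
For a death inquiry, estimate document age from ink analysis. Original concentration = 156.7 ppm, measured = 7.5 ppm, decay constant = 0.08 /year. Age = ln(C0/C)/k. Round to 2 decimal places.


Document age estimation:
C0/C = 156.7 / 7.5 = 20.893333
ln(C0/C) = 3.03943
t = 3.03943 / 0.08 = 37.99 years

37.99


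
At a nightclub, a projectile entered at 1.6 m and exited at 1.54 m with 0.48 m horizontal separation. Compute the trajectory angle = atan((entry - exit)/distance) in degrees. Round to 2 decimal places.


Bullet trajectory angle:
Height difference = 1.6 - 1.54 = 0.06 m
angle = atan(0.06 / 0.48)
angle = atan(0.125)
angle = 7.13 degrees

7.13


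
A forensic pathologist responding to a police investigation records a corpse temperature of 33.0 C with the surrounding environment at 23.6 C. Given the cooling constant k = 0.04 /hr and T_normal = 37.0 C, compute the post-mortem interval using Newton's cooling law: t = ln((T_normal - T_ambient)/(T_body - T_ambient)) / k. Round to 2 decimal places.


Using Newton's law of cooling:
t = ln((T_normal - T_ambient) / (T_body - T_ambient)) / k
T_normal - T_ambient = 13.4
T_body - T_ambient = 9.4
Ratio = 1.425532
ln(ratio) = 0.354545
t = 0.354545 / 0.04 = 8.86 hours

8.86


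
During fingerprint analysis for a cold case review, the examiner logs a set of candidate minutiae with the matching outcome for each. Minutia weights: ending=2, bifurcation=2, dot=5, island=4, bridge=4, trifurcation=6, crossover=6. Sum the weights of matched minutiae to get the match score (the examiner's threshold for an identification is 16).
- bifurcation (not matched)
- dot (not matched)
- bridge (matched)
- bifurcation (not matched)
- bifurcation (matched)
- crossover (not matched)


Weighted minutiae match score:
  bifurcation: not matched, +0
  dot: not matched, +0
  bridge: matched, +4 (running total 4)
  bifurcation: not matched, +0
  bifurcation: matched, +2 (running total 6)
  crossover: not matched, +0
Total score = 6
Threshold = 16; verdict = inconclusive

6


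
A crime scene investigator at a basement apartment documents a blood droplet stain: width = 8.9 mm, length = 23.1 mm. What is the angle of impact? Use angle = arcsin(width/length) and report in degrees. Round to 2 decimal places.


Blood spatter impact angle calculation:
width / length = 8.9 / 23.1 = 0.385281
angle = arcsin(0.385281)
angle = 22.66 degrees

22.66


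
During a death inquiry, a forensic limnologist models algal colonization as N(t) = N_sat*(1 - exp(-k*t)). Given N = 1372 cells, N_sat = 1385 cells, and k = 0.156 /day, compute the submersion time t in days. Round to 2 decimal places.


PMSI from diatom colonization curve:
N / N_sat = 1372 / 1385 = 0.990614
1 - N/N_sat = 0.009386
ln(1 - N/N_sat) = -4.668536
t = -ln(1 - N/N_sat) / k = -(-4.668536) / 0.156 = 29.93 days

29.93


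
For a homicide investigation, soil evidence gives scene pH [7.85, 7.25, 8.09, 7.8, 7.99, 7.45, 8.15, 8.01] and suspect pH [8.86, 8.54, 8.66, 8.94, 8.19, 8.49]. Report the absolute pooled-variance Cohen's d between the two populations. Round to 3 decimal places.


Pooled-variance Cohen's d for soil pH comparison:
Scene mean = 62.59 / 8 = 7.82375
Suspect mean = 51.68 / 6 = 8.613333
Scene sample variance s_s^2 = 0.101398
Suspect sample variance s_c^2 = 0.073907
Pooled variance = ((n_s-1)*s_s^2 + (n_c-1)*s_c^2) / (n_s + n_c - 2) = 0.089943
Pooled SD = sqrt(0.089943) = 0.299905
Mean difference = -0.789583
|d| = |-0.789583| / 0.299905 = 2.633

2.633


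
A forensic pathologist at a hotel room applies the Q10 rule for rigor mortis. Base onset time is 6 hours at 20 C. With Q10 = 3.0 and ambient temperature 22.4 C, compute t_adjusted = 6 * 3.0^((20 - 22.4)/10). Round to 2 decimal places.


Rigor mortis time adjustment:
Exponent = (T_ref - T_actual) / 10 = (20 - 22.4) / 10 = -0.24
Q10 factor = 3.0^-0.24 = 0.76823
t_adjusted = 6 * 0.76823 = 4.61 hours

4.61


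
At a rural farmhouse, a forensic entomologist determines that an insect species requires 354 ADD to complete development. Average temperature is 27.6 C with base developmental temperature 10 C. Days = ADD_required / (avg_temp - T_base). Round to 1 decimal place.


Insect development time:
Effective temperature = avg_temp - T_base = 27.6 - 10 = 17.6 C
Days = ADD / effective_temp = 354 / 17.6 = 20.1 days

20.1


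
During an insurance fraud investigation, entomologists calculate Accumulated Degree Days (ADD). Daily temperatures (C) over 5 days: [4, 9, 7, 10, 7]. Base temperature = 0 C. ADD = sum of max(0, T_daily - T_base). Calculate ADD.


Computing ADD day by day:
Day 1: max(0, 4 - 0) = 4
Day 2: max(0, 9 - 0) = 9
Day 3: max(0, 7 - 0) = 7
Day 4: max(0, 10 - 0) = 10
Day 5: max(0, 7 - 0) = 7
Total ADD = 37

37


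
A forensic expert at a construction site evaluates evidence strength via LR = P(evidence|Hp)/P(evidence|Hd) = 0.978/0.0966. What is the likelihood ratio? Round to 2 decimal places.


Likelihood ratio calculation:
LR = P(E|Hp) / P(E|Hd)
LR = 0.978 / 0.0966
LR = 10.12

10.12


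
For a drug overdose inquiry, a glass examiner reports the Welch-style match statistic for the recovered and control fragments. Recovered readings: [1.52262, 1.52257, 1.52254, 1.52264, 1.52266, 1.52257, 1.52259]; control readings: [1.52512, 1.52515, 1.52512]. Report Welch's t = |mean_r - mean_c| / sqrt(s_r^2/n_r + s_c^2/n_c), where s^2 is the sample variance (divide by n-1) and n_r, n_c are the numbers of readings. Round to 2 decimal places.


Welch's t-criterion for glass RI comparison:
Recovered mean = sum / n_r = 10.65819 / 7 = 1.5225986
Control mean = sum / n_c = 4.57539 / 3 = 1.52513
Recovered sample variance s_r^2 = 1.84762e-09
Control sample variance s_c^2 = 3e-10
Welch SE (unpooled) = sqrt(s_r^2/n_r + s_c^2/n_c) = sqrt(2.63946e-10 + 1e-10) = sqrt(3.63946e-10) = 1.90774e-05
|mean_r - mean_c| = 0.00253143
t = 0.00253143 / 1.90774e-05 = 132.69

132.69


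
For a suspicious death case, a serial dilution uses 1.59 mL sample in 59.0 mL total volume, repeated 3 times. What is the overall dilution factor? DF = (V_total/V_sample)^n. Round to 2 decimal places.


Dilution factor calculation:
Single dilution = V_total / V_sample = 59.0 / 1.59 ≈ 37.106918
Number of dilutions = 3
Total DF = (59.0 / 1.59)^3 (full precision, rounded at the end) = 51093.38

51093.38


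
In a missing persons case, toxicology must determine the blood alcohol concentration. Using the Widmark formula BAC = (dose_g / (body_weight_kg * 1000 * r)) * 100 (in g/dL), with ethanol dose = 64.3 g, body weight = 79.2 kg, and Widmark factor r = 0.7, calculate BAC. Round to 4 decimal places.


Applying the Widmark formula:
BAC = (dose_g / (body_wt * 1000 * r)) * 100
Denominator = 79.2 * 1000 * 0.7 = 55440
BAC = (64.3 / 55440) * 100
BAC = 0.1160 g/dL

0.1160


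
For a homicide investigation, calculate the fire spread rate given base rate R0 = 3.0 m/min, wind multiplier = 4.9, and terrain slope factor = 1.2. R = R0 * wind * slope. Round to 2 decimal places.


Fire spread rate calculation:
R = R0 * wind_factor * slope_factor
= 3.0 * 4.9 * 1.2
= 14.7 * 1.2
= 17.64 m/min

17.64


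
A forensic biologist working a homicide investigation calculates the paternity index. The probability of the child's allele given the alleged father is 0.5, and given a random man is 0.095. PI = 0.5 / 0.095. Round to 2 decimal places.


Paternity Index calculation:
PI = P(allele|father) / P(allele|random)
PI = 0.5 / 0.095
PI = 5.26

5.26


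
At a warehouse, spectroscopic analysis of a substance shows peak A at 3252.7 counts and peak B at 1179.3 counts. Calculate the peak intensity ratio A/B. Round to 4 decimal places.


Spectral peak ratio:
Peak A = 3252.7 counts
Peak B = 1179.3 counts
Ratio = 3252.7 / 1179.3 = 2.7582

2.7582


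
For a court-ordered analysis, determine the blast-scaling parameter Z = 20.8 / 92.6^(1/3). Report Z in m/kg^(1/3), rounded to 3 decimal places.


Scaled distance calculation:
W^(1/3) = 92.6^(1/3) = 4.52415
Z = R / W^(1/3) = 20.8 / 4.52415
Z = 4.598 m/kg^(1/3)

4.598


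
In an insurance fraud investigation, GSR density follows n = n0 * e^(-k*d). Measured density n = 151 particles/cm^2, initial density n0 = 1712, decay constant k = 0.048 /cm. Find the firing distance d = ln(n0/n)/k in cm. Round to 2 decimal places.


GSR distance calculation:
n0/n = 1712 / 151 = 11.337748
ln(n0/n) = 2.428138
d = 2.428138 / 0.048 = 50.59 cm

50.59


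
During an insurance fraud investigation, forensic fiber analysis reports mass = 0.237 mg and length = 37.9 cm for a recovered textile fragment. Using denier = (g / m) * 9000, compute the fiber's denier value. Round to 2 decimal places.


Denier calculation:
Mass in grams = 0.237 mg / 1000 = 0.000237 g
Length in meters = 37.9 cm / 100 = 0.379 m
Linear density = mass / length = 0.000237 / 0.379 = 0.00062533 g/m
Denier = (g/m) * 9000 = 0.00062533 * 9000 = 5.63

5.63


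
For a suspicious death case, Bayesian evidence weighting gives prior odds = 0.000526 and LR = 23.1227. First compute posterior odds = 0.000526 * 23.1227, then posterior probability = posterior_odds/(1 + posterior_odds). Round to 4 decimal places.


Bayesian evidence evaluation:
Posterior odds = prior_odds * LR = 0.000526 * 23.1227 = 0.01216254
Posterior probability = posterior_odds / (1 + posterior_odds)
= 0.01216254 / (1 + 0.01216254)
= 0.01216254 / 1.01216254
= 0.0120

0.0120


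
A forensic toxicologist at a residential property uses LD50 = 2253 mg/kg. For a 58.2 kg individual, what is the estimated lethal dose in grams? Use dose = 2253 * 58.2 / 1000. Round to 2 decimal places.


Lethal dose calculation:
Lethal dose = LD50 * body_weight / 1000
= 2253 * 58.2 / 1000
= 131124.6 / 1000
= 131.12 g

131.12


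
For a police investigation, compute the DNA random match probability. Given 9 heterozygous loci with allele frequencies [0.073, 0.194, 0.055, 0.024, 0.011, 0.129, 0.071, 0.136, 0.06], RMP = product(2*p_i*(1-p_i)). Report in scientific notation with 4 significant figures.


Computing RMP for 9 loci:
Locus 1: 2 * 0.073 * 0.927 = 0.135342
Locus 2: 2 * 0.194 * 0.806 = 0.312728
Locus 3: 2 * 0.055 * 0.945 = 0.10395
Locus 4: 2 * 0.024 * 0.976 = 0.046848
Locus 5: 2 * 0.011 * 0.989 = 0.021758
Locus 6: 2 * 0.129 * 0.871 = 0.224718
Locus 7: 2 * 0.071 * 0.929 = 0.131918
Locus 8: 2 * 0.136 * 0.864 = 0.235008
Locus 9: 2 * 0.06 * 0.94 = 0.1128
RMP = 3.524e-09

3.524e-09


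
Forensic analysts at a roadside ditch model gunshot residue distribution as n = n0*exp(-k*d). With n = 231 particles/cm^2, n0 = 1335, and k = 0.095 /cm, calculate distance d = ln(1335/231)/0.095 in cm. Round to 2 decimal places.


GSR distance calculation:
n0/n = 1335 / 231 = 5.779221
ln(n0/n) = 1.754269
d = 1.754269 / 0.095 = 18.47 cm

18.47


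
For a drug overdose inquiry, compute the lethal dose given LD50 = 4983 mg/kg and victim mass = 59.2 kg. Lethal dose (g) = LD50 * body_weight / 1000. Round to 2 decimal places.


Lethal dose calculation:
Lethal dose = LD50 * body_weight / 1000
= 4983 * 59.2 / 1000
= 294993.6 / 1000
= 294.99 g

294.99


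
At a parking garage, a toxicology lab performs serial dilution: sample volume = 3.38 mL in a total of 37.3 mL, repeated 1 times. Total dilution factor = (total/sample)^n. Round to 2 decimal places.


Dilution factor calculation:
Single dilution = V_total / V_sample = 37.3 / 3.38 ≈ 11.035503
Number of dilutions = 1
Total DF = (37.3 / 3.38)^1 (full precision, rounded at the end) = 11.04

11.04


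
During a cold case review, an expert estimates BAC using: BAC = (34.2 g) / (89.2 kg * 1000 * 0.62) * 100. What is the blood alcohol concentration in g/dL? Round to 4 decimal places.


Applying the Widmark formula:
BAC = (dose_g / (body_wt * 1000 * r)) * 100
Denominator = 89.2 * 1000 * 0.62 = 55304
BAC = (34.2 / 55304) * 100
BAC = 0.0618 g/dL

0.0618


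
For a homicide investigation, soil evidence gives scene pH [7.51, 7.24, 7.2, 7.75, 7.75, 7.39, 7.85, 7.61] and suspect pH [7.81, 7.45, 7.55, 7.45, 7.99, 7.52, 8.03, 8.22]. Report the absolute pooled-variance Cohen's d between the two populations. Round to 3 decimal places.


Pooled-variance Cohen's d for soil pH comparison:
Scene mean = 60.3 / 8 = 7.5375
Suspect mean = 62.02 / 8 = 7.7525
Scene sample variance s_s^2 = 0.059736
Suspect sample variance s_c^2 = 0.090479
Pooled variance = ((n_s-1)*s_s^2 + (n_c-1)*s_c^2) / (n_s + n_c - 2) = 0.075107
Pooled SD = sqrt(0.075107) = 0.274057
Mean difference = -0.215
|d| = |-0.215| / 0.274057 = 0.785

0.785


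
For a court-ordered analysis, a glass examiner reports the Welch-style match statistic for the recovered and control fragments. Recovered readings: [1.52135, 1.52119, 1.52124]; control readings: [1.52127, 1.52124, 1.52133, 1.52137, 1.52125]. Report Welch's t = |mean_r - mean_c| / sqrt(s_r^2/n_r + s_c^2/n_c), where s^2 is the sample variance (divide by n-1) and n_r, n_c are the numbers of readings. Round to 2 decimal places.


Welch's t-criterion for glass RI comparison:
Recovered mean = sum / n_r = 4.56378 / 3 = 1.52126
Control mean = sum / n_c = 7.60646 / 5 = 1.521292
Recovered sample variance s_r^2 = 6.7e-09
Control sample variance s_c^2 = 3.12e-09
Welch SE (unpooled) = sqrt(s_r^2/n_r + s_c^2/n_c) = sqrt(2.23333e-09 + 6.24e-10) = sqrt(2.85733e-09) = 5.3454e-05
|mean_r - mean_c| = 3.2e-05
t = 3.2e-05 / 5.3454e-05 = 0.60

0.60


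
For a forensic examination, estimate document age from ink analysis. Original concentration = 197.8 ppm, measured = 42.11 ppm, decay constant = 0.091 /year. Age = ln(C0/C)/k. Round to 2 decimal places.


Document age estimation:
C0/C = 197.8 / 42.11 = 4.697222
ln(C0/C) = 1.546971
t = 1.546971 / 0.091 = 17.00 years

17.00


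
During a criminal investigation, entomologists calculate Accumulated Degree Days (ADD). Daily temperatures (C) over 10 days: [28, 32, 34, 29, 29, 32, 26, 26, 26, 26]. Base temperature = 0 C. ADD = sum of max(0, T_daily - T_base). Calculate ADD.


Computing ADD day by day:
Day 1: max(0, 28 - 0) = 28
Day 2: max(0, 32 - 0) = 32
Day 3: max(0, 34 - 0) = 34
Day 4: max(0, 29 - 0) = 29
Day 5: max(0, 29 - 0) = 29
Day 6: max(0, 32 - 0) = 32
Day 7: max(0, 26 - 0) = 26
Day 8: max(0, 26 - 0) = 26
Day 9: max(0, 26 - 0) = 26
Day 10: max(0, 26 - 0) = 26
Total ADD = 288

288


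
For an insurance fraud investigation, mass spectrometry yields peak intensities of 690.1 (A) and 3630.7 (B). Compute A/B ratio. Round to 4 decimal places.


Spectral peak ratio:
Peak A = 690.1 counts
Peak B = 3630.7 counts
Ratio = 690.1 / 3630.7 = 0.1901

0.1901


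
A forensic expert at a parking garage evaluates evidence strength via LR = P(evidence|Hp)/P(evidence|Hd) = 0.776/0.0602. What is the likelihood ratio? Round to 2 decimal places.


Likelihood ratio calculation:
LR = P(E|Hp) / P(E|Hd)
LR = 0.776 / 0.0602
LR = 12.89

12.89


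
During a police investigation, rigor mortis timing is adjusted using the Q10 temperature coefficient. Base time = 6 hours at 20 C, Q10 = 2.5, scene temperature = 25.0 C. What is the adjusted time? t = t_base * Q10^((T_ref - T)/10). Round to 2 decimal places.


Rigor mortis time adjustment:
Exponent = (T_ref - T_actual) / 10 = (20 - 25.0) / 10 = -0.5
Q10 factor = 2.5^-0.5 = 0.63246
t_adjusted = 6 * 0.63246 = 3.79 hours

3.79


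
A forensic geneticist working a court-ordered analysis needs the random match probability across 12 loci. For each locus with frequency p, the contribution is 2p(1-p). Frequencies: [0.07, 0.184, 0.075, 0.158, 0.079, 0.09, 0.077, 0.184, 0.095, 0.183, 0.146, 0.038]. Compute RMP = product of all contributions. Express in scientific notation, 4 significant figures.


Computing RMP for 12 loci:
Locus 1: 2 * 0.07 * 0.93 = 0.1302
Locus 2: 2 * 0.184 * 0.816 = 0.300288
Locus 3: 2 * 0.075 * 0.925 = 0.13875
Locus 4: 2 * 0.158 * 0.842 = 0.266072
Locus 5: 2 * 0.079 * 0.921 = 0.145518
Locus 6: 2 * 0.09 * 0.91 = 0.1638
Locus 7: 2 * 0.077 * 0.923 = 0.142142
Locus 8: 2 * 0.184 * 0.816 = 0.300288
Locus 9: 2 * 0.095 * 0.905 = 0.17195
Locus 10: 2 * 0.183 * 0.817 = 0.299022
Locus 11: 2 * 0.146 * 0.854 = 0.249368
Locus 12: 2 * 0.038 * 0.962 = 0.073112
RMP = 1.377e-09

1.377e-09


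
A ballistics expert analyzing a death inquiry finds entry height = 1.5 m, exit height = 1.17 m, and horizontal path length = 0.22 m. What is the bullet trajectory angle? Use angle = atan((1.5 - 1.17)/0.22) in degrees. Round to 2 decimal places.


Bullet trajectory angle:
Height difference = 1.5 - 1.17 = 0.33 m
angle = atan(0.33 / 0.22)
angle = atan(1.5)
angle = 56.31 degrees

56.31


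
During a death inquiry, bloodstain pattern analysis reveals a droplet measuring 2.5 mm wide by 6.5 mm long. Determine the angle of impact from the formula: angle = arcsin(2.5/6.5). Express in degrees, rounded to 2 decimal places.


Blood spatter impact angle calculation:
width / length = 2.5 / 6.5 = 0.384615
angle = arcsin(0.384615)
angle = 22.62 degrees

22.62


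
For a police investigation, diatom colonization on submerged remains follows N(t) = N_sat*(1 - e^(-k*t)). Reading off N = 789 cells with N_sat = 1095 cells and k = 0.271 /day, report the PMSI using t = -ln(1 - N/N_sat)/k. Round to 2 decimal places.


PMSI from diatom colonization curve:
N / N_sat = 789 / 1095 = 0.720548
1 - N/N_sat = 0.279452
ln(1 - N/N_sat) = -1.274925
t = -ln(1 - N/N_sat) / k = -(-1.274925) / 0.271 = 4.70 days

4.70


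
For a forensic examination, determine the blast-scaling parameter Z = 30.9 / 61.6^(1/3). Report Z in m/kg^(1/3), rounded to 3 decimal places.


Scaled distance calculation:
W^(1/3) = 61.6^(1/3) = 3.949362
Z = R / W^(1/3) = 30.9 / 3.949362
Z = 7.824 m/kg^(1/3)

7.824


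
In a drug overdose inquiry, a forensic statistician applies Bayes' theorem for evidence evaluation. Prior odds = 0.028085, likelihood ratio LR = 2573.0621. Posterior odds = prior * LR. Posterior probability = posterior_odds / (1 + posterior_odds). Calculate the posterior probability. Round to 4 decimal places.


Bayesian evidence evaluation:
Posterior odds = prior_odds * LR = 0.028085 * 2573.0621 = 72.26445
Posterior probability = posterior_odds / (1 + posterior_odds)
= 72.26445 / (1 + 72.26445)
= 72.26445 / 73.26445
= 0.9864

0.9864


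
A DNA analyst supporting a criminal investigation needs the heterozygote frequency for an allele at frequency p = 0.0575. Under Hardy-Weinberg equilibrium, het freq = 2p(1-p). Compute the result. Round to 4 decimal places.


Hardy-Weinberg heterozygote frequency:
q = 1 - p = 1 - 0.0575 = 0.9425
2pq = 2 * 0.0575 * 0.9425 = 0.1084

0.1084


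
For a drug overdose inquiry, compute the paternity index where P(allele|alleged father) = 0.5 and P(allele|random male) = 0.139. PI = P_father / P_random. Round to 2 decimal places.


Paternity Index calculation:
PI = P(allele|father) / P(allele|random)
PI = 0.5 / 0.139
PI = 3.60

3.60


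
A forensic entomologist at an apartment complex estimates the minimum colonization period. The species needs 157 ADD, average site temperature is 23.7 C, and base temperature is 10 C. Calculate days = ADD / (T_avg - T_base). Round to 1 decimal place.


Insect development time:
Effective temperature = avg_temp - T_base = 23.7 - 10 = 13.7 C
Days = ADD / effective_temp = 157 / 13.7 = 11.5 days

11.5


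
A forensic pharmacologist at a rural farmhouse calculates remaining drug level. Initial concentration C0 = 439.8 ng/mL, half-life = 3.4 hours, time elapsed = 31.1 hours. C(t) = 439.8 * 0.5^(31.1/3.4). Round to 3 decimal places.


Drug concentration decay:
Number of half-lives = t / t_half = 31.1 / 3.4 = 9.147059
Decay factor = 0.5^9.147059 = 0.00176385
C(t) = 439.8 * 0.00176385 = 0.776 ng/mL

0.776


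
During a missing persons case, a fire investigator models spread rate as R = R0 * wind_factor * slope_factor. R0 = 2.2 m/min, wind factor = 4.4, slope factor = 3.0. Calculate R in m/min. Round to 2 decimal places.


Fire spread rate calculation:
R = R0 * wind_factor * slope_factor
= 2.2 * 4.4 * 3.0
= 9.68 * 3.0
= 29.04 m/min

29.04


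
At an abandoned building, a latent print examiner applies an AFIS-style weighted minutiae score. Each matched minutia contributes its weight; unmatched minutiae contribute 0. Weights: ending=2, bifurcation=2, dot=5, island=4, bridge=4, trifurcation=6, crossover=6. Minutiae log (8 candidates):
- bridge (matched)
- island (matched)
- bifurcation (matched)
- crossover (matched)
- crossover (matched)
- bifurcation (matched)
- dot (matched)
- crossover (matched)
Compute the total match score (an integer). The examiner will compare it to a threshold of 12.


Weighted minutiae match score:
  bridge: matched, +4 (running total 4)
  island: matched, +4 (running total 8)
  bifurcation: matched, +2 (running total 10)
  crossover: matched, +6 (running total 16)
  crossover: matched, +6 (running total 22)
  bifurcation: matched, +2 (running total 24)
  dot: matched, +5 (running total 29)
  crossover: matched, +6 (running total 35)
Total score = 35
Threshold = 12; verdict = identification

35


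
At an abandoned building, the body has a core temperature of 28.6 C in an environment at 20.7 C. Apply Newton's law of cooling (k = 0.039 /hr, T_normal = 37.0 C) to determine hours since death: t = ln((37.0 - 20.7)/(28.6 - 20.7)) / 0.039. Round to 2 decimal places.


Using Newton's law of cooling:
t = ln((T_normal - T_ambient) / (T_body - T_ambient)) / k
T_normal - T_ambient = 16.3
T_body - T_ambient = 7.9
Ratio = 2.063291
ln(ratio) = 0.724302
t = 0.724302 / 0.039 = 18.57 hours

18.57


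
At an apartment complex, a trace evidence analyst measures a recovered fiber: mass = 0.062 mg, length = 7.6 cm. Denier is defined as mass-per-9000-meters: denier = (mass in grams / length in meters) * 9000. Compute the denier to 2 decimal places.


Denier calculation:
Mass in grams = 0.062 mg / 1000 = 0.000062 g
Length in meters = 7.6 cm / 100 = 0.076 m
Linear density = mass / length = 0.000062 / 0.076 = 0.00081579 g/m
Denier = (g/m) * 9000 = 0.00081579 * 9000 = 7.34

7.34


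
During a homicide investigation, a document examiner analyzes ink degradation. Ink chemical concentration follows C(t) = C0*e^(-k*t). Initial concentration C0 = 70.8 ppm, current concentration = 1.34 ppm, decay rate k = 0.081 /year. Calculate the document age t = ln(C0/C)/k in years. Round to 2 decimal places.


Document age estimation:
C0/C = 70.8 / 1.34 = 52.835821
ln(C0/C) = 3.967189
t = 3.967189 / 0.081 = 48.98 years

48.98


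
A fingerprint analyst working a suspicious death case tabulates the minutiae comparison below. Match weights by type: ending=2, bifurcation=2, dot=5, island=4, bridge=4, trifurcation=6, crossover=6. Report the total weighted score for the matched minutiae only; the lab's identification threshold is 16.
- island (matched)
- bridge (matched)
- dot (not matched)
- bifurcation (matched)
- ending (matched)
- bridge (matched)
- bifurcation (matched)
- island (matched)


Weighted minutiae match score:
  island: matched, +4 (running total 4)
  bridge: matched, +4 (running total 8)
  dot: not matched, +0
  bifurcation: matched, +2 (running total 10)
  ending: matched, +2 (running total 12)
  bridge: matched, +4 (running total 16)
  bifurcation: matched, +2 (running total 18)
  island: matched, +4 (running total 22)
Total score = 22
Threshold = 16; verdict = identification

22


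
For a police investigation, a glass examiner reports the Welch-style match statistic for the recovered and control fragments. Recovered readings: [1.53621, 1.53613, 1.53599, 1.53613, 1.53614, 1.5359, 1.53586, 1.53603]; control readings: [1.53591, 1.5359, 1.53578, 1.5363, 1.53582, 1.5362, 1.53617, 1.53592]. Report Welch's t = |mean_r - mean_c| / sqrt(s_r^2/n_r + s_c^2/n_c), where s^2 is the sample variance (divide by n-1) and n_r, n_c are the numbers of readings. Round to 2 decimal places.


Welch's t-criterion for glass RI comparison:
Recovered mean = sum / n_r = 12.28839 / 8 = 1.5360487
Control mean = sum / n_c = 12.288 / 8 = 1.536
Recovered sample variance s_r^2 = 1.55839e-08
Control sample variance s_c^2 = 3.77429e-08
Welch SE (unpooled) = sqrt(s_r^2/n_r + s_c^2/n_c) = sqrt(1.94799e-09 + 4.71786e-09) = sqrt(6.66585e-09) = 8.16447e-05
|mean_r - mean_c| = 4.875e-05
t = 4.875e-05 / 8.16447e-05 = 0.60

0.60


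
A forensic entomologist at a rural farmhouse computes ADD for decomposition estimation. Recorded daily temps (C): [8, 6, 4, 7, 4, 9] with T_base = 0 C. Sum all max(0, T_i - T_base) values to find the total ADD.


Computing ADD day by day:
Day 1: max(0, 8 - 0) = 8
Day 2: max(0, 6 - 0) = 6
Day 3: max(0, 4 - 0) = 4
Day 4: max(0, 7 - 0) = 7
Day 5: max(0, 4 - 0) = 4
Day 6: max(0, 9 - 0) = 9
Total ADD = 38

38


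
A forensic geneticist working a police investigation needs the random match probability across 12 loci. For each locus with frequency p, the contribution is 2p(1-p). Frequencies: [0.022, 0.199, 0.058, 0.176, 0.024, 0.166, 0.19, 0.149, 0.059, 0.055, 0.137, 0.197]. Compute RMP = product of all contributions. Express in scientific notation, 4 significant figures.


Computing RMP for 12 loci:
Locus 1: 2 * 0.022 * 0.978 = 0.043032
Locus 2: 2 * 0.199 * 0.801 = 0.318798
Locus 3: 2 * 0.058 * 0.942 = 0.109272
Locus 4: 2 * 0.176 * 0.824 = 0.290048
Locus 5: 2 * 0.024 * 0.976 = 0.046848
Locus 6: 2 * 0.166 * 0.834 = 0.276888
Locus 7: 2 * 0.19 * 0.81 = 0.3078
Locus 8: 2 * 0.149 * 0.851 = 0.253598
Locus 9: 2 * 0.059 * 0.941 = 0.111038
Locus 10: 2 * 0.055 * 0.945 = 0.10395
Locus 11: 2 * 0.137 * 0.863 = 0.236462
Locus 12: 2 * 0.197 * 0.803 = 0.316382
RMP = 3.802e-10

3.802e-10


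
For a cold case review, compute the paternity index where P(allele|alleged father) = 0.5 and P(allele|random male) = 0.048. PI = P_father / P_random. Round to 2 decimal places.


Paternity Index calculation:
PI = P(allele|father) / P(allele|random)
PI = 0.5 / 0.048
PI = 10.42

10.42


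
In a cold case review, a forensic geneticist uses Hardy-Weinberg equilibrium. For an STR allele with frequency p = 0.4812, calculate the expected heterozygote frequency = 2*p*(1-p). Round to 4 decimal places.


Hardy-Weinberg heterozygote frequency:
q = 1 - p = 1 - 0.4812 = 0.5188
2pq = 2 * 0.4812 * 0.5188 = 0.4993

0.4993


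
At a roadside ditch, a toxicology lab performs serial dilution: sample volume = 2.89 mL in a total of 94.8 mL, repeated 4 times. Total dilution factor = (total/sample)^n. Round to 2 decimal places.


Dilution factor calculation:
Single dilution = V_total / V_sample = 94.8 / 2.89 ≈ 32.802768
Number of dilutions = 4
Total DF = (94.8 / 2.89)^4 (full precision, rounded at the end) = 1157822.48

1157822.48


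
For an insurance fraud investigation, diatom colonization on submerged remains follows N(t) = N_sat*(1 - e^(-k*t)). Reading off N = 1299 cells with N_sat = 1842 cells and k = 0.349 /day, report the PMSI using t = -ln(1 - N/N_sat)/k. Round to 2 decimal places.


PMSI from diatom colonization curve:
N / N_sat = 1299 / 1842 = 0.705212
1 - N/N_sat = 0.294788
ln(1 - N/N_sat) = -1.221499
t = -ln(1 - N/N_sat) / k = -(-1.221499) / 0.349 = 3.50 days

3.50


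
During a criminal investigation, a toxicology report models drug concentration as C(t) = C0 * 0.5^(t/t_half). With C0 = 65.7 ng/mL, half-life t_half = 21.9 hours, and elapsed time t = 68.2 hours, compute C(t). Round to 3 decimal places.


Drug concentration decay:
Number of half-lives = t / t_half = 68.2 / 21.9 = 3.114155
Decay factor = 0.5^3.114155 = 0.11549041
C(t) = 65.7 * 0.11549041 = 7.588 ng/mL

7.588


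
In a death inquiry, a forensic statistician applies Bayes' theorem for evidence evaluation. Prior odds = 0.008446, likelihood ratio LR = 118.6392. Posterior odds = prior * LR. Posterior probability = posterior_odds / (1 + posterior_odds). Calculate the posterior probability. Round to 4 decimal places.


Bayesian evidence evaluation:
Posterior odds = prior_odds * LR = 0.008446 * 118.6392 = 1.002027
Posterior probability = posterior_odds / (1 + posterior_odds)
= 1.002027 / (1 + 1.002027)
= 1.002027 / 2.002027
= 0.5005

0.5005


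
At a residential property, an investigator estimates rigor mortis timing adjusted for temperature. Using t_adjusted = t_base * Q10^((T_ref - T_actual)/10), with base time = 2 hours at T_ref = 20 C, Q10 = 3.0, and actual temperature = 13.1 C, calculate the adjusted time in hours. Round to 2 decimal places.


Rigor mortis time adjustment:
Exponent = (T_ref - T_actual) / 10 = (20 - 13.1) / 10 = 0.69
Q10 factor = 3.0^0.69 = 2.13409
t_adjusted = 2 * 2.13409 = 4.27 hours

4.27


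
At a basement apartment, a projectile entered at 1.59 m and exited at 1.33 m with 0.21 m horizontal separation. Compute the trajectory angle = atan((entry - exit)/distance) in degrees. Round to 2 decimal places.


Bullet trajectory angle:
Height difference = 1.59 - 1.33 = 0.26 m
angle = atan(0.26 / 0.21)
angle = atan(1.238095)
angle = 51.07 degrees

51.07


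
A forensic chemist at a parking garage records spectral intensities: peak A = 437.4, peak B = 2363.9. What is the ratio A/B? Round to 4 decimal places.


Spectral peak ratio:
Peak A = 437.4 counts
Peak B = 2363.9 counts
Ratio = 437.4 / 2363.9 = 0.1850

0.1850


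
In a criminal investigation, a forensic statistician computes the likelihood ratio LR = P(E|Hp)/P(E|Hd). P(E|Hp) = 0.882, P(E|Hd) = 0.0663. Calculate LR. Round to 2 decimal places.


Likelihood ratio calculation:
LR = P(E|Hp) / P(E|Hd)
LR = 0.882 / 0.0663
LR = 13.30

13.30


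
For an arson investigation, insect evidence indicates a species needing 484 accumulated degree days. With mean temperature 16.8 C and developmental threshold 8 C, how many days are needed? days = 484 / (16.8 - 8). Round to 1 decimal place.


Insect development time:
Effective temperature = avg_temp - T_base = 16.8 - 8 = 8.8 C
Days = ADD / effective_temp = 484 / 8.8 = 55.0 days

55.0


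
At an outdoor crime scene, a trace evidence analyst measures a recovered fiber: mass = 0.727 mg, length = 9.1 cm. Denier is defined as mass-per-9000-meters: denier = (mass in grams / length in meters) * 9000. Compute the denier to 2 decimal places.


Denier calculation:
Mass in grams = 0.727 mg / 1000 = 0.000727 g
Length in meters = 9.1 cm / 100 = 0.091 m
Linear density = mass / length = 0.000727 / 0.091 = 0.00798901 g/m
Denier = (g/m) * 9000 = 0.00798901 * 9000 = 71.90

71.90


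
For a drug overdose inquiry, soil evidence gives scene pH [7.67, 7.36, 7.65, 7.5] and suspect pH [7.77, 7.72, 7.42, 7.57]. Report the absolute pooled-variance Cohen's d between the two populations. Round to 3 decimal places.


Pooled-variance Cohen's d for soil pH comparison:
Scene mean = 30.18 / 4 = 7.545
Suspect mean = 30.48 / 4 = 7.62
Scene sample variance s_s^2 = 0.020967
Suspect sample variance s_c^2 = 0.025
Pooled variance = ((n_s-1)*s_s^2 + (n_c-1)*s_c^2) / (n_s + n_c - 2) = 0.022983
Pooled SD = sqrt(0.022983) = 0.151601
Mean difference = -0.075
|d| = |-0.075| / 0.151601 = 0.495

0.495


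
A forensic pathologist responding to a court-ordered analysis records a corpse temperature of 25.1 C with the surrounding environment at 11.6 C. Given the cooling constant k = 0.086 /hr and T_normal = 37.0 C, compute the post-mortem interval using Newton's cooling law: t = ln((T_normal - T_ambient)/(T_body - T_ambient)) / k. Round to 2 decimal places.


Using Newton's law of cooling:
t = ln((T_normal - T_ambient) / (T_body - T_ambient)) / k
T_normal - T_ambient = 25.4
T_body - T_ambient = 13.5
Ratio = 1.881481
ln(ratio) = 0.632059
t = 0.632059 / 0.086 = 7.35 hours

7.35


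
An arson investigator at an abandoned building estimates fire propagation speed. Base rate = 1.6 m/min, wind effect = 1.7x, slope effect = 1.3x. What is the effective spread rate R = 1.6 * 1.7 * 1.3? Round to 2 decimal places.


Fire spread rate calculation:
R = R0 * wind_factor * slope_factor
= 1.6 * 1.7 * 1.3
= 2.72 * 1.3
= 3.54 m/min

3.54


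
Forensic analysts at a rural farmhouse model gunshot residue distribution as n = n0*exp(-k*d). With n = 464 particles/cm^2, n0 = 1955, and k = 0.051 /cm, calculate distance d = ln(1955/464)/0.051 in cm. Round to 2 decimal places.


GSR distance calculation:
n0/n = 1955 / 464 = 4.213362
ln(n0/n) = 1.438261
d = 1.438261 / 0.051 = 28.20 cm

28.20


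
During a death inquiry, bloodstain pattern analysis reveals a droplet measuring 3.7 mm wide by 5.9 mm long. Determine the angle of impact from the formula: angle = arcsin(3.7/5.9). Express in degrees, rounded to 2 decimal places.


Blood spatter impact angle calculation:
width / length = 3.7 / 5.9 = 0.627119
angle = arcsin(0.627119)
angle = 38.84 degrees

38.84


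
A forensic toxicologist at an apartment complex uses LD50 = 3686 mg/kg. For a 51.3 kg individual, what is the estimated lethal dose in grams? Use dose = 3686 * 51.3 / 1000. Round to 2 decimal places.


Lethal dose calculation:
Lethal dose = LD50 * body_weight / 1000
= 3686 * 51.3 / 1000
= 189091.8 / 1000
= 189.09 g

189.09


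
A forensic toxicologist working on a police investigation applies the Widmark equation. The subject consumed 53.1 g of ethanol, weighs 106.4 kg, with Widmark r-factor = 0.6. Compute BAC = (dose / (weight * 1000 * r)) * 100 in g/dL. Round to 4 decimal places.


Applying the Widmark formula:
BAC = (dose_g / (body_wt * 1000 * r)) * 100
Denominator = 106.4 * 1000 * 0.6 = 63840
BAC = (53.1 / 63840) * 100
BAC = 0.0832 g/dL

0.0832


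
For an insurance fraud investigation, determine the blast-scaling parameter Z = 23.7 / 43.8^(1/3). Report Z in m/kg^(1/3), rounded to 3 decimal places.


Scaled distance calculation:
W^(1/3) = 43.8^(1/3) = 3.524991
Z = R / W^(1/3) = 23.7 / 3.524991
Z = 6.723 m/kg^(1/3)

6.723


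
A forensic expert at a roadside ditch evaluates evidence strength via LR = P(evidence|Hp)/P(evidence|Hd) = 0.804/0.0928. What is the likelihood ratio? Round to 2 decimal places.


Likelihood ratio calculation:
LR = P(E|Hp) / P(E|Hd)
LR = 0.804 / 0.0928
LR = 8.66

8.66


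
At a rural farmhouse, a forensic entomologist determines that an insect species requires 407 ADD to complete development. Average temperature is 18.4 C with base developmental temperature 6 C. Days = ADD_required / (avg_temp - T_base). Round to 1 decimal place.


Insect development time:
Effective temperature = avg_temp - T_base = 18.4 - 6 = 12.4 C
Days = ADD / effective_temp = 407 / 12.4 = 32.8 days

32.8


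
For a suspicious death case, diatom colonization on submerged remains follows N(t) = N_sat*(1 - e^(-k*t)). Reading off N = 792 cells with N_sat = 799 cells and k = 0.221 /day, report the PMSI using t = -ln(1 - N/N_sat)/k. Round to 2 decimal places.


PMSI from diatom colonization curve:
N / N_sat = 792 / 799 = 0.991239
1 - N/N_sat = 0.008761
ln(1 - N/N_sat) = -4.737445
t = -ln(1 - N/N_sat) / k = -(-4.737445) / 0.221 = 21.44 days

21.44


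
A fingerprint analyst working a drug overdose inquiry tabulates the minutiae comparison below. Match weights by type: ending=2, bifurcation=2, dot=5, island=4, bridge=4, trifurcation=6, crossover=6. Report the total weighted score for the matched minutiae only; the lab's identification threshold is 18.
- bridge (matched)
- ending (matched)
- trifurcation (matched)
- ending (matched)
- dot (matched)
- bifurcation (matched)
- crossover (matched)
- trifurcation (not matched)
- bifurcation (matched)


Weighted minutiae match score:
  bridge: matched, +4 (running total 4)
  ending: matched, +2 (running total 6)
  trifurcation: matched, +6 (running total 12)
  ending: matched, +2 (running total 14)
  dot: matched, +5 (running total 19)
  bifurcation: matched, +2 (running total 21)
  crossover: matched, +6 (running total 27)
  trifurcation: not matched, +0
  bifurcation: matched, +2 (running total 29)
Total score = 29
Threshold = 18; verdict = identification

29
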